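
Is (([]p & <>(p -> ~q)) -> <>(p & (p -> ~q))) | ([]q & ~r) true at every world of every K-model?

Valid

Tableau for the negation ~((([]p & <>(p -> ~q)) -> <>(p & (p -> ~q))) | ([]q & ~r)):
1. ~((([]p & <>(p -> ~q)) -> <>(p & (p -> ~q))) | ([]q & ~r)), u
2. ~(([]p & <>(p -> ~q)) -> <>(p & (p -> ~q))), u
3. ~([]q & ~r), u
4. []p & <>(p -> ~q), u
5. ~<>(p & (p -> ~q)), u
6. []p, u
7. <>(p -> ~q), u
8. r, u
9. p -> ~q, v
10. ~(p & (p -> ~q)), v
11. p, v
12. ~q, v
13. ~(p -> ~q), v
14. q, v
Accessibility: uRv
Branch closes: q and ~q both at v.
All branches of the negation close; one closing branch shown above.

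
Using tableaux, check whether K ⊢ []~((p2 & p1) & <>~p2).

Tableau for the negation ~[]~((p2 & p1) & <>~p2):
1. ~[]~((p2 & p1) & <>~p2), u
2. (p2 & p1) & <>~p2, v
3. p2 & p1, v
4. <>~p2, v
5. p2, v
6. p1, v
7. ~p2, w
Accessibility: uRv, vRw
The negation has an open branch (countermodel exists).

Not valid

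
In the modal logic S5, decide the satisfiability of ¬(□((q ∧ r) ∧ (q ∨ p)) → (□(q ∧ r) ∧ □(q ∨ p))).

Unsatisfiable

1. ¬(□((q ∧ r) ∧ (q ∨ p)) → (□(q ∧ r) ∧ □(q ∨ p))), 0
2. □((q ∧ r) ∧ (q ∨ p)), 0
3. ¬(□(q ∧ r) ∧ □(q ∨ p)), 0
4. (q ∧ r) ∧ (q ∨ p), 0
5. q ∧ r, 0
6. q ∨ p, 0
7. q, 0
8. r, 0
9. ¬□(q ∨ p), 0
10. p, 0
11. ¬(q ∨ p), 1
12. ¬q, 1
13. ¬p, 1
14. (q ∧ r) ∧ (q ∨ p), 1
15. q ∧ r, 1
16. q ∨ p, 1
17. q, 1
18. r, 1
Accessibility: 0R0, 0R1, 1R0, 1R1
Branch closes: q and ¬q both at 1.
(One branch shown.) All branches close.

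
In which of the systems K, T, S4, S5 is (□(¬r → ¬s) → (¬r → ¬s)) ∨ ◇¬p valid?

T, S4, S5

K-tableau for the negation ¬((□(¬r → ¬s) → (¬r → ¬s)) ∨ ◇¬p):
1. ¬((□(¬r → ¬s) → (¬r → ¬s)) ∨ ◇¬p), 0
2. ¬(□(¬r → ¬s) → (¬r → ¬s)), 0
3. ¬◇¬p, 0
4. □(¬r → ¬s), 0
5. ¬(¬r → ¬s), 0
6. ¬r, 0
7. s, 0
Complete open branch: countermodel on a K-frame, so not valid in K.
T-tableau for the negation ¬((□(¬r → ¬s) → (¬r → ¬s)) ∨ ◇¬p):
1. ¬((□(¬r → ¬s) → (¬r → ¬s)) ∨ ◇¬p), 0
2. ¬(□(¬r → ¬s) → (¬r → ¬s)), 0
3. ¬◇¬p, 0
4. □(¬r → ¬s), 0
5. ¬(¬r → ¬s), 0
6. ¬r, 0
7. s, 0
8. p, 0
9. ¬r → ¬s, 0
10. ¬s, 0
Accessibility: 0R0
Branch closes: s and ¬s both at 0.
Every branch closes (one shown): valid in T, hence also in S4, S5 (every theorem of T is a theorem of S4 and S5).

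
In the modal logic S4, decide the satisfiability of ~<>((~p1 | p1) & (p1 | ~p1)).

1. ~<>((~p1 | p1) & (p1 | ~p1)), 0
2. ~((~p1 | p1) & (p1 | ~p1)), 0
3. ~(p1 | ~p1), 0
4. ~p1, 0
5. p1, 0
Accessibility: 0R0
Branch closes: p1 and ~p1 both at 0.
All branches of the tableau close; one closing branch shown above.

Unsatisfiable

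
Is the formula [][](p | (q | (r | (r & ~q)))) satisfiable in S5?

1. [][](p | (q | (r | (r & ~q)))), u
2. [](p | (q | (r | (r & ~q)))), u
3. p | (q | (r | (r & ~q))), u
4. q | (r | (r & ~q)), u
5. r | (r & ~q), u
6. r & ~q, u
7. r, u
8. ~q, u
Accessibility: uRu

Satisfiable (open branch found)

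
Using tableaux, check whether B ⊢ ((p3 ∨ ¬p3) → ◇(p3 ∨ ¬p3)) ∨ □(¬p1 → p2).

Valid in B

Tableau for the negation ¬(((p3 ∨ ¬p3) → ◇(p3 ∨ ¬p3)) ∨ □(¬p1 → p2)):
1. ¬(((p3 ∨ ¬p3) → ◇(p3 ∨ ¬p3)) ∨ □(¬p1 → p2)), w0
2. ¬((p3 ∨ ¬p3) → ◇(p3 ∨ ¬p3)), w0
3. ¬□(¬p1 → p2), w0
4. p3 ∨ ¬p3, w0
5. ¬◇(p3 ∨ ¬p3), w0
6. ¬(p3 ∨ ¬p3), w0
7. ¬p3, w0
8. p3, w0
Accessibility: w0Rw0
Branch closes: p3 and ¬p3 both at w0.
All branches of the negation close; one closing branch shown above.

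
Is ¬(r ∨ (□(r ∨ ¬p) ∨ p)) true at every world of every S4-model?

No, not valid

Tableau for the negation r ∨ (□(r ∨ ¬p) ∨ p):
1. r ∨ (□(r ∨ ¬p) ∨ p), u
2. □(r ∨ ¬p) ∨ p, u
3. p, u
Accessibility: uRu
The negation has an open branch (countermodel exists).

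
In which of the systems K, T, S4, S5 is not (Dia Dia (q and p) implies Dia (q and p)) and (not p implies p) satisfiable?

K, T

S4-tableau for the formula:
1. not (Dia Dia (q and p) implies Dia (q and p)) and (not p implies p), w0
2. not (Dia Dia (q and p) implies Dia (q and p)), w0
3. not p implies p, w0
4. Dia Dia (q and p), w0
5. not Dia (q and p), w0
6. not (q and p), w0
7. p, w0
8. not q, w0
9. Dia (q and p), w1
10. not (q and p), w1
11. not p, w1
12. q and p, w2
13. q, w2
14. p, w2
15. not (q and p), w2
16. not p, w2
Accessibility: w0Rw0, w0Rw1, w0Rw2, w1Rw1, w1Rw2, w2Rw2
Branch closes: p and not p both at w2.
Every branch closes (one shown): unsatisfiable in S4, hence also in S5 (every S5-frame is an S4-frame).
T-tableau for the formula:
1. not (Dia Dia (q and p) implies Dia (q and p)) and (not p implies p), w0
2. not (Dia Dia (q and p) implies Dia (q and p)), w0
3. not p implies p, w0
4. Dia Dia (q and p), w0
5. not Dia (q and p), w0
6. not (q and p), w0
7. p, w0
8. not q, w0
9. Dia (q and p), w1
10. not (q and p), w1
11. not p, w1
12. q and p, w2
13. q, w2
14. p, w2
Accessibility: w0Rw0, w0Rw1, w1Rw1, w1Rw2, w2Rw2
Complete open branch: satisfiable in T, hence also in K (this T-model is also a K-model).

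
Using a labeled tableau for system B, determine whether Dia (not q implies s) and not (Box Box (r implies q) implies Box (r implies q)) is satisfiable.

1. Dia (not q implies s) and not (Box Box (r implies q) implies Box (r implies q)), w0
2. Dia (not q implies s), w0
3. not (Box Box (r implies q) implies Box (r implies q)), w0
4. Box Box (r implies q), w0
5. not Box (r implies q), w0
6. Box (r implies q), w0
7. r implies q, w0
8. q, w0
9. not q implies s, w1
10. Box (r implies q), w1
11. r implies q, w1
12. s, w1
13. q, w1
14. not (r implies q), w2
15. r, w2
16. not q, w2
17. Box (r implies q), w2
18. r implies q, w2
19. q, w2
Accessibility: w0Rw0, w0Rw1, w0Rw2, w1Rw0, w1Rw1, w2Rw0, w2Rw2
Branch closes: q and not q both at w2.
(One branch shown.) All branches close.

No, unsatisfiable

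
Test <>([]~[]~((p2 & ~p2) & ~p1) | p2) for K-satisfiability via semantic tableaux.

Satisfiable (open branch found)

1. <>([]~[]~((p2 & ~p2) & ~p1) | p2), u
2. []~[]~((p2 & ~p2) & ~p1) | p2, v
3. p2, v
Accessibility: uRv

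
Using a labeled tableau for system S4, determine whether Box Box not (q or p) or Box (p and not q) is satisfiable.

1. Box Box not (q or p) or Box (p and not q), w0
2. Box (p and not q), w0   [or-rule on 1 (branches; this branch)]
3. p and not q, w0   [Box-rule on 2 via w0Rw0]
4. p, w0   [and-rule on 3]
5. not q, w0   [and-rule on 3]
Accessibility: w0Rw0

Yes, satisfiable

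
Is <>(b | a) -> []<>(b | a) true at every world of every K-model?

Not valid

Tableau for the negation ~(<>(b | a) -> []<>(b | a)):
1. ~(<>(b | a) -> []<>(b | a)), 0
2. <>(b | a), 0
3. ~[]<>(b | a), 0
4. b | a, 1
5. a, 1
6. ~<>(b | a), 2
Accessibility: 0R1, 0R2
The negation has an open branch (countermodel exists).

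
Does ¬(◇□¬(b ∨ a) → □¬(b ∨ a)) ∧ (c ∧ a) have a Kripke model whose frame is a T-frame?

Yes, satisfiable

1. ¬(◇□¬(b ∨ a) → □¬(b ∨ a)) ∧ (c ∧ a), w0
2. ¬(◇□¬(b ∨ a) → □¬(b ∨ a)), w0
3. c ∧ a, w0
4. ◇□¬(b ∨ a), w0
5. ¬□¬(b ∨ a), w0
6. c, w0
7. a, w0
8. □¬(b ∨ a), w1
9. ¬(b ∨ a), w1
10. ¬b, w1
11. ¬a, w1
12. b ∨ a, w2
13. a, w2
Accessibility: w0Rw0, w0Rw1, w0Rw2, w1Rw1, w2Rw2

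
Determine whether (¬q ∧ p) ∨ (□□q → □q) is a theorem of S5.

Valid in S5

Tableau for the negation ¬((¬q ∧ p) ∨ (□□q → □q)):
1. ¬((¬q ∧ p) ∨ (□□q → □q)), w0
2. ¬(¬q ∧ p), w0   [¬∨-rule on 1]
3. ¬(□□q → □q), w0   [¬∨-rule on 1]
4. □□q, w0   [¬→-rule on 3]
5. ¬□q, w0   [¬→-rule on 3]
6. □q, w0   [□-rule on 4 via w0Rw0]
7. q, w0   [□-rule on 6 via w0Rw0]
8. ¬p, w0   [¬∧-rule on 2 (branches; this branch)]
9. ¬q, w1   [¬□-rule on 5: fresh world w1, w0Rw1]
10. □q, w1   [□-rule on 4 via w0Rw1]
11. q, w1   [□-rule on 6 via w0Rw1]
Accessibility: w0Rw0, w0Rw1, w1Rw0, w1Rw1
Branch closes: q and ¬q both at w1.
Every branch of the negation's tableau closes; the branch above is one of them.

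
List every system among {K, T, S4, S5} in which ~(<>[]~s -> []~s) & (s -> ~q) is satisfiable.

S5-tableau for the formula:
1. ~(<>[]~s -> []~s) & (s -> ~q), u
2. ~(<>[]~s -> []~s), u
3. s -> ~q, u
4. <>[]~s, u
5. ~[]~s, u
6. ~q, u
7. []~s, v
8. ~s, u
9. ~s, v
10. s, w
11. ~s, w
Accessibility: uRu, uRv, uRw, vRu, vRv, vRw, wRu, wRv, wRw
Branch closes: s and ~s both at w.
Every branch closes (one shown): unsatisfiable in S5.
S4-tableau for the formula:
1. ~(<>[]~s -> []~s) & (s -> ~q), u
2. ~(<>[]~s -> []~s), u
3. s -> ~q, u
4. <>[]~s, u
5. ~[]~s, u
6. ~q, u
7. []~s, v
8. ~s, v
9. s, w
Accessibility: uRu, uRv, uRw, vRv, wRw
Complete open branch: satisfiable in S4, hence also in K, T (this S4-model is also a K-model and a T-model).

K, T, S4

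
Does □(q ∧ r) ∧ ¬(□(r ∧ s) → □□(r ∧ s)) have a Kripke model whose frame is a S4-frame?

Unsatisfiable

1. □(q ∧ r) ∧ ¬(□(r ∧ s) → □□(r ∧ s)), 0
2. □(q ∧ r), 0
3. ¬(□(r ∧ s) → □□(r ∧ s)), 0
4. □(r ∧ s), 0
5. ¬□□(r ∧ s), 0
6. q ∧ r, 0
7. q, 0
8. r, 0
9. r ∧ s, 0
10. s, 0
11. ¬□(r ∧ s), 1
12. q ∧ r, 1
13. q, 1
14. r, 1
15. r ∧ s, 1
16. s, 1
17. ¬(r ∧ s), 2
18. q ∧ r, 2
19. q, 2
20. r, 2
21. r ∧ s, 2
22. s, 2
23. ¬s, 2
Accessibility: 0R0, 0R1, 0R2, 1R1, 1R2, 2R2
Branch closes: s and ¬s both at 2.
Every branch closes; the branch above is one of them.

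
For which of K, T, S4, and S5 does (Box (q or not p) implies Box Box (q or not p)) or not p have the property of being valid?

S4, S5

T-tableau for the negation not ((Box (q or not p) implies Box Box (q or not p)) or not p):
1. not ((Box (q or not p) implies Box Box (q or not p)) or not p), u
2. not (Box (q or not p) implies Box Box (q or not p)), u   [neg-or-rule on 1]
3. p, u   [neg-or-rule on 1]
4. Box (q or not p), u   [neg-implies-rule on 2]
5. not Box Box (q or not p), u   [neg-implies-rule on 2]
6. q or not p, u   [Box-rule on 4 via uRu]
7. q, u   [or-rule on 6 (branches; this branch)]
8. not Box (q or not p), v   [neg-Box-rule on 5: fresh world v, uRv]
9. q or not p, v   [Box-rule on 4 via uRv]
10. not p, v   [or-rule on 9 (branches; this branch)]
11. not (q or not p), w   [neg-Box-rule on 8: fresh world w, vRw]
12. not q, w   [neg-or-rule on 11]
13. p, w   [neg-or-rule on 11]
Accessibility: uRu, uRv, vRv, vRw, wRw
Complete open branch: countermodel on a T-frame, so not valid in T, nor in K (the same frame is also a K-frame).
S4-tableau for the negation not ((Box (q or not p) implies Box Box (q or not p)) or not p):
1. not ((Box (q or not p) implies Box Box (q or not p)) or not p), u
2. not (Box (q or not p) implies Box Box (q or not p)), u   [neg-or-rule on 1]
3. p, u   [neg-or-rule on 1]
4. Box (q or not p), u   [neg-implies-rule on 2]
5. not Box Box (q or not p), u   [neg-implies-rule on 2]
6. q or not p, u   [Box-rule on 4 via uRu]
7. q, u   [or-rule on 6 (branches; this branch)]
8. not Box (q or not p), v   [neg-Box-rule on 5: fresh world v, uRv]
9. q or not p, v   [Box-rule on 4 via uRv]
10. not p, v   [or-rule on 9 (branches; this branch)]
11. not (q or not p), w   [neg-Box-rule on 8: fresh world w, vRw]
12. not q, w   [neg-or-rule on 11]
13. p, w   [neg-or-rule on 11]
14. q or not p, w   [Box-rule on 4 via uRw]
15. not p, w   [or-rule on 14 (branches; this branch)]
Accessibility: uRu, uRv, uRw, vRv, vRw, wRw
Branch closes: p and not p both at w.
Every branch closes (one shown): valid in S4, hence also in S5 (every theorem of S4 is a theorem of S5).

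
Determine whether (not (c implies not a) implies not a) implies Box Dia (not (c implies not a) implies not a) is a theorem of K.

Tableau for the negation not ((not (c implies not a) implies not a) implies Box Dia (not (c implies not a) implies not a)):
1. not ((not (c implies not a) implies not a) implies Box Dia (not (c implies not a) implies not a)), w0
2. not (c implies not a) implies not a, w0
3. not Box Dia (not (c implies not a) implies not a), w0
4. not a, w0
5. not Dia (not (c implies not a) implies not a), w1
Accessibility: w0Rw1
The negation has an open branch (countermodel exists).

No, not valid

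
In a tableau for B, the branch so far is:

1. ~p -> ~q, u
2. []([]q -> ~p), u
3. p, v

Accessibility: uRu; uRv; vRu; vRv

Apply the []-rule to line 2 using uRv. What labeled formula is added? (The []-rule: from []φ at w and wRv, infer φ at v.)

[]q -> ~p, v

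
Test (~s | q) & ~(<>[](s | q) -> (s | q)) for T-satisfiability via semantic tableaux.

Satisfiable (open branch found)

1. (~s | q) & ~(<>[](s | q) -> (s | q)), 0
2. ~s | q, 0   [&-rule on 1]
3. ~(<>[](s | q) -> (s | q)), 0   [&-rule on 1]
4. <>[](s | q), 0   [~->-rule on 3]
5. ~(s | q), 0   [~->-rule on 3]
6. ~s, 0   [~|-rule on 5]
7. ~q, 0   [~|-rule on 5]
8. [](s | q), 1   [<>-rule on 4: fresh world 1, 0R1]
9. s | q, 1   [[]-rule on 8 via 1R1]
10. q, 1   [|-rule on 9 (branches; this branch)]
Accessibility: 0R0, 0R1, 1R1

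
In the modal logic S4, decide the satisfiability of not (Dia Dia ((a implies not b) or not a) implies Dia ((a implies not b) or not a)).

Unsatisfiable

1. not (Dia Dia ((a implies not b) or not a) implies Dia ((a implies not b) or not a)), 0
2. Dia Dia ((a implies not b) or not a), 0
3. not Dia ((a implies not b) or not a), 0
4. not ((a implies not b) or not a), 0
5. not (a implies not b), 0
6. a, 0
7. b, 0
8. Dia ((a implies not b) or not a), 1
9. not ((a implies not b) or not a), 1
10. not (a implies not b), 1
11. a, 1
12. b, 1
13. (a implies not b) or not a, 2
14. not ((a implies not b) or not a), 2
15. not (a implies not b), 2
16. a, 2
17. b, 2
18. a implies not b, 2
19. not b, 2
Accessibility: 0R0, 0R1, 0R2, 1R1, 1R2, 2R2
Branch closes: b and not b both at 2.
(One branch shown.) All branches close.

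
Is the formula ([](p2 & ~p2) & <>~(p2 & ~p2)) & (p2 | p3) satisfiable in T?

1. ([](p2 & ~p2) & <>~(p2 & ~p2)) & (p2 | p3), u
2. [](p2 & ~p2) & <>~(p2 & ~p2), u
3. p2 | p3, u
4. [](p2 & ~p2), u
5. <>~(p2 & ~p2), u
6. p2 & ~p2, u
7. p2, u
8. ~p2, u
Accessibility: uRu
Branch closes: p2 and ~p2 both at u.
All branches of the tableau close; one closing branch shown above.

Unsatisfiable (every branch closes)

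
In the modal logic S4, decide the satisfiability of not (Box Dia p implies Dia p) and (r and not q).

1. not (Box Dia p implies Dia p) and (r and not q), w0
2. not (Box Dia p implies Dia p), w0
3. r and not q, w0
4. Box Dia p, w0
5. not Dia p, w0
6. r, w0
7. not q, w0
8. Dia p, w0
9. not p, w0
10. p, w1
11. Dia p, w1
12. not p, w1
Accessibility: w0Rw0, w0Rw1, w1Rw1
Branch closes: p and not p both at w1.
(One branch shown.) All branches close.

Unsatisfiable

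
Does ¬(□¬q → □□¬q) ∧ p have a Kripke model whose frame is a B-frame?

Satisfiable

1. ¬(□¬q → □□¬q) ∧ p, w0
2. ¬(□¬q → □□¬q), w0
3. p, w0
4. □¬q, w0
5. ¬□□¬q, w0
6. ¬q, w0
7. ¬□¬q, w1
8. ¬q, w1
9. q, w2
Accessibility: w0Rw0, w0Rw1, w1Rw0, w1Rw1, w1Rw2, w2Rw1, w2Rw2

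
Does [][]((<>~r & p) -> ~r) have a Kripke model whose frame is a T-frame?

Satisfiable

1. [][]((<>~r & p) -> ~r), u
2. []((<>~r & p) -> ~r), u   [[]-rule on 1 via uRu]
3. (<>~r & p) -> ~r, u   [[]-rule on 2 via uRu]
4. ~r, u   [->-rule on 3 (branches; this branch)]
Accessibility: uRu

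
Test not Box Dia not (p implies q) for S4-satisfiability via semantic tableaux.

Satisfiable (open branch found)

1. not Box Dia not (p implies q), 0
2. not Dia not (p implies q), 1   [neg-Box-rule on 1: fresh world 1, 0R1]
3. p implies q, 1   [neg-Dia-rule on 2 via 1R1]
4. q, 1   [implies-rule on 3 (branches; this branch)]
Accessibility: 0R0, 0R1, 1R1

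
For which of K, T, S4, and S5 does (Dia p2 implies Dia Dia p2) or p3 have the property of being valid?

T, S4, S5

T-tableau for the negation not ((Dia p2 implies Dia Dia p2) or p3):
1. not ((Dia p2 implies Dia Dia p2) or p3), u
2. not (Dia p2 implies Dia Dia p2), u
3. not p3, u
4. Dia p2, u
5. not Dia Dia p2, u
6. not Dia p2, u
7. not p2, u
8. p2, v
9. not Dia p2, v
10. not p2, v
Accessibility: uRu, uRv, vRv
Branch closes: p2 and not p2 both at v.
Every branch closes (one shown): valid in T, hence also in S4, S5 (every theorem of T is a theorem of S4 and S5).
K-tableau for the negation not ((Dia p2 implies Dia Dia p2) or p3):
1. not ((Dia p2 implies Dia Dia p2) or p3), u
2. not (Dia p2 implies Dia Dia p2), u
3. not p3, u
4. Dia p2, u
5. not Dia Dia p2, u
6. p2, v
7. not Dia p2, v
Accessibility: uRv
Complete open branch: countermodel on a K-frame, so not valid in K.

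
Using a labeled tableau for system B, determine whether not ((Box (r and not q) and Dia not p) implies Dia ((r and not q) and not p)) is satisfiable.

Unsatisfiable (every branch closes)

1. not ((Box (r and not q) and Dia not p) implies Dia ((r and not q) and not p)), u
2. Box (r and not q) and Dia not p, u
3. not Dia ((r and not q) and not p), u
4. Box (r and not q), u
5. Dia not p, u
6. not ((r and not q) and not p), u
7. r and not q, u
8. r, u
9. not q, u
10. p, u
11. not p, v
12. not ((r and not q) and not p), v
13. r and not q, v
14. r, v
15. not q, v
16. not (r and not q), v
17. q, v
Accessibility: uRu, uRv, vRu, vRv
Branch closes: q and not q both at v.
All branches of the tableau close; one closing branch shown above.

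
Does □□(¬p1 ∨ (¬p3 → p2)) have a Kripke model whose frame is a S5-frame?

Yes, satisfiable

1. □□(¬p1 ∨ (¬p3 → p2)), w0
2. □(¬p1 ∨ (¬p3 → p2)), w0
3. ¬p1 ∨ (¬p3 → p2), w0
4. ¬p3 → p2, w0
5. p2, w0
Accessibility: w0Rw0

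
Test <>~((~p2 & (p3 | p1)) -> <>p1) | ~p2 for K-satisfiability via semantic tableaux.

1. <>~((~p2 & (p3 | p1)) -> <>p1) | ~p2, w0
2. ~p2, w0

Satisfiable (open branch found)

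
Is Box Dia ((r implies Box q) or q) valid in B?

Invalid (countermodel exists)

Tableau for the negation not Box Dia ((r implies Box q) or q):
1. not Box Dia ((r implies Box q) or q), w0
2. not Dia ((r implies Box q) or q), w1   [neg-Box-rule on 1: fresh world w1, w0Rw1]
3. not ((r implies Box q) or q), w0   [neg-Dia-rule on 2 via w1Rw0]
4. not (r implies Box q), w0   [neg-or-rule on 3]
5. not q, w0   [neg-or-rule on 3]
6. r, w0   [neg-implies-rule on 4]
7. not Box q, w0   [neg-implies-rule on 4]
8. not ((r implies Box q) or q), w1   [neg-Dia-rule on 2 via w1Rw1]
9. not (r implies Box q), w1   [neg-or-rule on 8]
10. not q, w1   [neg-or-rule on 8]
11. r, w1   [neg-implies-rule on 9]
12. not Box q, w1   [neg-implies-rule on 9]
13. not q, w2   [neg-Box-rule on 7: fresh world w2, w0Rw2]
14. not q, w3   [neg-Box-rule on 12: fresh world w3, w1Rw3]
15. not ((r implies Box q) or q), w3   [neg-Dia-rule on 2 via w1Rw3]
16. not (r implies Box q), w3   [neg-or-rule on 15]
17. r, w3   [neg-implies-rule on 16]
18. not Box q, w3   [neg-implies-rule on 16]
19. not q, w4   [neg-Box-rule on 18: fresh world w4, w3Rw4]
Accessibility: w0Rw0, w0Rw1, w0Rw2, w1Rw0, w1Rw1, w1Rw3, w2Rw0, w2Rw2, w3Rw1, w3Rw3, w3Rw4, w4Rw3, w4Rw4
The negation has an open branch (countermodel exists).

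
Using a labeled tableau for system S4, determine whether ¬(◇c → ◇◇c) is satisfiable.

Unsatisfiable

1. ¬(◇c → ◇◇c), u
2. ◇c, u   [¬→-rule on 1]
3. ¬◇◇c, u   [¬→-rule on 1]
4. ¬◇c, u   [¬◇-rule on 3 via uRu]
5. ¬c, u   [¬◇-rule on 4 via uRu]
6. c, v   [◇-rule on 2: fresh world v, uRv]
7. ¬◇c, v   [¬◇-rule on 3 via uRv]
8. ¬c, v   [¬◇-rule on 4 via uRv]
Accessibility: uRu, uRv, vRv
Branch closes: c and ¬c both at v.
(One branch shown.) All branches close.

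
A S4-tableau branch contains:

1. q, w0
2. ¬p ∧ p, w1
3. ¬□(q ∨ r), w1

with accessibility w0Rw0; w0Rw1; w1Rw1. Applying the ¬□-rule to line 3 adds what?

a fresh world w2 with w1Rw2, and ¬(q ∨ r) at w2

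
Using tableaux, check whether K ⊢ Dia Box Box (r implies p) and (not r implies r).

Not valid

Tableau for the negation not (Dia Box Box (r implies p) and (not r implies r)):
1. not (Dia Box Box (r implies p) and (not r implies r)), 0
2. not (not r implies r), 0
3. not r, 0
The negation has an open branch (countermodel exists).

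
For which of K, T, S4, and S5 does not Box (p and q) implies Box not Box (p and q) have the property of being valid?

S5

S4-tableau for the negation not (not Box (p and q) implies Box not Box (p and q)):
1. not (not Box (p and q) implies Box not Box (p and q)), w0
2. not Box (p and q), w0   [neg-implies-rule on 1]
3. not Box not Box (p and q), w0   [neg-implies-rule on 1]
4. not (p and q), w1   [neg-Box-rule on 2: fresh world w1, w0Rw1]
5. not q, w1   [neg-and-rule on 4 (branches; this branch)]
6. Box (p and q), w2   [neg-Box-rule on 3: fresh world w2, w0Rw2]
7. p and q, w2   [Box-rule on 6 via w2Rw2]
8. p, w2   [and-rule on 7]
9. q, w2   [and-rule on 7]
Accessibility: w0Rw0, w0Rw1, w0Rw2, w1Rw1, w2Rw2
Complete open branch: countermodel on an S4-frame, so not valid in S4, nor in K, T (the same frame is also a K-frame and a T-frame).
S5-tableau for the negation not (not Box (p and q) implies Box not Box (p and q)):
1. not (not Box (p and q) implies Box not Box (p and q)), w0
2. not Box (p and q), w0   [neg-implies-rule on 1]
3. not Box not Box (p and q), w0   [neg-implies-rule on 1]
4. not (p and q), w1   [neg-Box-rule on 2: fresh world w1, w0Rw1]
5. not q, w1   [neg-and-rule on 4 (branches; this branch)]
6. Box (p and q), w2   [neg-Box-rule on 3: fresh world w2, w0Rw2]
7. p and q, w0   [Box-rule on 6 via w2Rw0]
8. p, w0   [and-rule on 7]
9. q, w0   [and-rule on 7]
10. p and q, w1   [Box-rule on 6 via w2Rw1]
11. p, w1   [and-rule on 10]
12. q, w1   [and-rule on 10]
Accessibility: w0Rw0, w0Rw1, w0Rw2, w1Rw0, w1Rw1, w1Rw2, w2Rw0, w2Rw1, w2Rw2
Branch closes: q and not q both at w1.
Every branch closes (one shown): valid in S5.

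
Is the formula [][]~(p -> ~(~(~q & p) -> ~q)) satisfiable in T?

1. [][]~(p -> ~(~(~q & p) -> ~q)), 0
2. []~(p -> ~(~(~q & p) -> ~q)), 0
3. ~(p -> ~(~(~q & p) -> ~q)), 0
4. p, 0
5. ~(~q & p) -> ~q, 0
6. ~q, 0
Accessibility: 0R0

Satisfiable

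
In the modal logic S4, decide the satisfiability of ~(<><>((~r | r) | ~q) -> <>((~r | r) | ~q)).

Unsatisfiable

1. ~(<><>((~r | r) | ~q) -> <>((~r | r) | ~q)), u
2. <><>((~r | r) | ~q), u
3. ~<>((~r | r) | ~q), u
4. ~((~r | r) | ~q), u
5. ~(~r | r), u
6. q, u
7. r, u
8. ~r, u
Accessibility: uRu
Branch closes: r and ~r both at u.
All branches of the tableau close; one closing branch shown above.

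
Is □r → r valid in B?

Tableau for the negation ¬(□r → r):
1. ¬(□r → r), 0
2. □r, 0   [¬→-rule on 1]
3. ¬r, 0   [¬→-rule on 1]
4. r, 0   [□-rule on 2 via 0R0]
Accessibility: 0R0
Branch closes: r and ¬r both at 0.
Every branch of the negation's tableau closes; the branch above is one of them.

Valid in B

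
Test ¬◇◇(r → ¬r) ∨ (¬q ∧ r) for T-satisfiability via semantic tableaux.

Satisfiable

1. ¬◇◇(r → ¬r) ∨ (¬q ∧ r), w0
2. ¬q ∧ r, w0
3. ¬q, w0
4. r, w0
Accessibility: w0Rw0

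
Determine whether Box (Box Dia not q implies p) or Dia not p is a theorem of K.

Valid

Tableau for the negation not (Box (Box Dia not q implies p) or Dia not p):
1. not (Box (Box Dia not q implies p) or Dia not p), 0
2. not Box (Box Dia not q implies p), 0   [neg-or-rule on 1]
3. not Dia not p, 0   [neg-or-rule on 1]
4. not (Box Dia not q implies p), 1   [neg-Box-rule on 2: fresh world 1, 0R1]
5. Box Dia not q, 1   [neg-implies-rule on 4]
6. not p, 1   [neg-implies-rule on 4]
7. p, 1   [neg-Dia-rule on 3 via 0R1]
Accessibility: 0R1
Branch closes: p and not p both at 1.
All branches of the negation close; one closing branch shown above.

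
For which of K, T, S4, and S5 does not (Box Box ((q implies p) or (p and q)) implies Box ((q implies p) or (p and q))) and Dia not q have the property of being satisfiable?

T-tableau for the formula:
1. not (Box Box ((q implies p) or (p and q)) implies Box ((q implies p) or (p and q))) and Dia not q, u
2. not (Box Box ((q implies p) or (p and q)) implies Box ((q implies p) or (p and q))), u
3. Dia not q, u
4. Box Box ((q implies p) or (p and q)), u
5. not Box ((q implies p) or (p and q)), u
6. Box ((q implies p) or (p and q)), u
7. (q implies p) or (p and q), u
8. p and q, u
9. p, u
10. q, u
11. not q, v
12. Box ((q implies p) or (p and q)), v
13. (q implies p) or (p and q), v
14. q implies p, v
15. p, v
16. not ((q implies p) or (p and q)), w
17. not (q implies p), w
18. not (p and q), w
19. q, w
20. not p, w
21. Box ((q implies p) or (p and q)), w
22. (q implies p) or (p and q), w
23. p and q, w
24. p, w
Accessibility: uRu, uRv, uRw, vRv, wRw
Branch closes: p and not p both at w.
Every branch closes (one shown): unsatisfiable in T, hence also in S4, S5 (every S4/S5-frame is a T-frame).
K-tableau for the formula:
1. not (Box Box ((q implies p) or (p and q)) implies Box ((q implies p) or (p and q))) and Dia not q, u
2. not (Box Box ((q implies p) or (p and q)) implies Box ((q implies p) or (p and q))), u
3. Dia not q, u
4. Box Box ((q implies p) or (p and q)), u
5. not Box ((q implies p) or (p and q)), u
6. not q, v
7. Box ((q implies p) or (p and q)), v
8. not ((q implies p) or (p and q)), w
9. not (q implies p), w
10. not (p and q), w
11. q, w
12. not p, w
13. Box ((q implies p) or (p and q)), w
Accessibility: uRv, uRw
Complete open branch: satisfiable in K.

K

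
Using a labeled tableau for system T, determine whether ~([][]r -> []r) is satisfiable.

Unsatisfiable

1. ~([][]r -> []r), u
2. [][]r, u
3. ~[]r, u
4. []r, u
5. r, u
6. ~r, v
7. []r, v
8. r, v
Accessibility: uRu, uRv, vRv
Branch closes: r and ~r both at v.
(One branch shown.) All branches close.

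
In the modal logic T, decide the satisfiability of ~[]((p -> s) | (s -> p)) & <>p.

Unsatisfiable

1. ~[]((p -> s) | (s -> p)) & <>p, u
2. ~[]((p -> s) | (s -> p)), u
3. <>p, u
4. ~((p -> s) | (s -> p)), v
5. ~(p -> s), v
6. ~(s -> p), v
7. p, v
8. ~s, v
9. s, v
10. ~p, v
Accessibility: uRu, uRv, vRv
Branch closes: s and ~s both at v.
(One branch shown.) All branches close.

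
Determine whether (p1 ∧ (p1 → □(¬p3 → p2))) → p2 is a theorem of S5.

Not valid

Tableau for the negation ¬((p1 ∧ (p1 → □(¬p3 → p2))) → p2):
1. ¬((p1 ∧ (p1 → □(¬p3 → p2))) → p2), u
2. p1 ∧ (p1 → □(¬p3 → p2)), u
3. ¬p2, u
4. p1, u
5. p1 → □(¬p3 → p2), u
6. □(¬p3 → p2), u
7. ¬p3 → p2, u
8. p3, u
Accessibility: uRu
The negation has an open branch (countermodel exists).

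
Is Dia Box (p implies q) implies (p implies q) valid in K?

Not valid

Tableau for the negation not (Dia Box (p implies q) implies (p implies q)):
1. not (Dia Box (p implies q) implies (p implies q)), 0
2. Dia Box (p implies q), 0
3. not (p implies q), 0
4. p, 0
5. not q, 0
6. Box (p implies q), 1
Accessibility: 0R1
The negation has an open branch (countermodel exists).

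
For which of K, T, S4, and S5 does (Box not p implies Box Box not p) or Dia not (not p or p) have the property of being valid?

S4-tableau for the negation not ((Box not p implies Box Box not p) or Dia not (not p or p)):
1. not ((Box not p implies Box Box not p) or Dia not (not p or p)), u
2. not (Box not p implies Box Box not p), u
3. not Dia not (not p or p), u
4. Box not p, u
5. not Box Box not p, u
6. not p or p, u
7. not p, u
8. not Box not p, v
9. not p or p, v
10. not p, v
11. p, w
12. not p or p, w
13. not p, w
Accessibility: uRu, uRv, uRw, vRv, vRw, wRw
Branch closes: p and not p both at w.
Every branch closes (one shown): valid in S4, hence also in S5 (every theorem of S4 is a theorem of S5).
T-tableau for the negation not ((Box not p implies Box Box not p) or Dia not (not p or p)):
1. not ((Box not p implies Box Box not p) or Dia not (not p or p)), u
2. not (Box not p implies Box Box not p), u
3. not Dia not (not p or p), u
4. Box not p, u
5. not Box Box not p, u
6. not p or p, u
7. not p, u
8. not Box not p, v
9. not p or p, v
10. not p, v
11. p, w
Accessibility: uRu, uRv, vRv, vRw, wRw
Complete open branch: countermodel on a T-frame, so not valid in T, nor in K (the same frame is also a K-frame).

S4, S5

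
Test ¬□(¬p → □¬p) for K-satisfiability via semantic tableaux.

Yes, satisfiable

1. ¬□(¬p → □¬p), u
2. ¬(¬p → □¬p), v
3. ¬p, v
4. ¬□¬p, v
5. p, w
Accessibility: uRv, vRw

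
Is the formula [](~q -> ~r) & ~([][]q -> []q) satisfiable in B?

1. [](~q -> ~r) & ~([][]q -> []q), w0
2. [](~q -> ~r), w0
3. ~([][]q -> []q), w0
4. [][]q, w0
5. ~[]q, w0
6. ~q -> ~r, w0
7. []q, w0
8. q, w0
9. ~r, w0
10. ~q, w1
11. ~q -> ~r, w1
12. []q, w1
13. q, w1
Accessibility: w0Rw0, w0Rw1, w1Rw0, w1Rw1
Branch closes: q and ~q both at w1.
Every branch closes; the branch above is one of them.

No, unsatisfiable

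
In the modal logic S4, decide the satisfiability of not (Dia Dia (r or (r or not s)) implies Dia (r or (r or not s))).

1. not (Dia Dia (r or (r or not s)) implies Dia (r or (r or not s))), 0
2. Dia Dia (r or (r or not s)), 0   [neg-implies-rule on 1]
3. not Dia (r or (r or not s)), 0   [neg-implies-rule on 1]
4. not (r or (r or not s)), 0   [neg-Dia-rule on 3 via 0R0]
5. not r, 0   [neg-or-rule on 4]
6. not (r or not s), 0   [neg-or-rule on 4]
7. s, 0   [neg-or-rule on 6]
8. Dia (r or (r or not s)), 1   [Dia-rule on 2: fresh world 1, 0R1]
9. not (r or (r or not s)), 1   [neg-Dia-rule on 3 via 0R1]
10. not r, 1   [neg-or-rule on 9]
11. not (r or not s), 1   [neg-or-rule on 9]
12. s, 1   [neg-or-rule on 11]
13. r or (r or not s), 2   [Dia-rule on 8: fresh world 2, 1R2]
14. not (r or (r or not s)), 2   [neg-Dia-rule on 3 via 0R2]
15. not r, 2   [neg-or-rule on 14]
16. not (r or not s), 2   [neg-or-rule on 14]
17. s, 2   [neg-or-rule on 16]
18. r or not s, 2   [or-rule on 13 (branches; this branch)]
19. not s, 2   [or-rule on 18 (branches; this branch)]
Accessibility: 0R0, 0R1, 0R2, 1R1, 1R2, 2R2
Branch closes: s and not s both at 2.
(One branch shown.) All branches close.

Unsatisfiable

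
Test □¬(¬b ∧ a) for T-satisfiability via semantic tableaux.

Satisfiable

1. □¬(¬b ∧ a), w0
2. ¬(¬b ∧ a), w0   [□-rule on 1 via w0Rw0]
3. ¬a, w0   [¬∧-rule on 2 (branches; this branch)]
Accessibility: w0Rw0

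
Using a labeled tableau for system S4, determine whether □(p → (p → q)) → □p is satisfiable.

1. □(p → (p → q)) → □p, u
2. □p, u
3. p, u
Accessibility: uRu

Satisfiable (open branch found)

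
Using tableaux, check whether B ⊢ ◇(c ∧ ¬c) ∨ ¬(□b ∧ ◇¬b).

Valid in B

Tableau for the negation ¬(◇(c ∧ ¬c) ∨ ¬(□b ∧ ◇¬b)):
1. ¬(◇(c ∧ ¬c) ∨ ¬(□b ∧ ◇¬b)), w0
2. ¬◇(c ∧ ¬c), w0
3. □b ∧ ◇¬b, w0
4. □b, w0
5. ◇¬b, w0
6. ¬(c ∧ ¬c), w0
7. b, w0
8. c, w0
9. ¬b, w1
10. ¬(c ∧ ¬c), w1
11. b, w1
Accessibility: w0Rw0, w0Rw1, w1Rw0, w1Rw1
Branch closes: b and ¬b both at w1.
Every branch of the negation's tableau closes; the branch above is one of them.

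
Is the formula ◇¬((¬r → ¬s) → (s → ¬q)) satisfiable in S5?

1. ◇¬((¬r → ¬s) → (s → ¬q)), w0
2. ¬((¬r → ¬s) → (s → ¬q)), w1
3. ¬r → ¬s, w1
4. ¬(s → ¬q), w1
5. s, w1
6. q, w1
7. r, w1
Accessibility: w0Rw0, w0Rw1, w1Rw0, w1Rw1

Satisfiable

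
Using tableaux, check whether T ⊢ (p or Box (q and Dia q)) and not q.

Tableau for the negation not ((p or Box (q and Dia q)) and not q):
1. not ((p or Box (q and Dia q)) and not q), u
2. q, u
Accessibility: uRu
The negation has an open branch (countermodel exists).

Invalid (countermodel exists)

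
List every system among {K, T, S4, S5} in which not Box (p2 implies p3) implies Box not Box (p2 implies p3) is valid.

S5

S5-tableau for the negation not (not Box (p2 implies p3) implies Box not Box (p2 implies p3)):
1. not (not Box (p2 implies p3) implies Box not Box (p2 implies p3)), 0
2. not Box (p2 implies p3), 0
3. not Box not Box (p2 implies p3), 0
4. not (p2 implies p3), 1
5. p2, 1
6. not p3, 1
7. Box (p2 implies p3), 2
8. p2 implies p3, 0
9. p2 implies p3, 1
10. p2 implies p3, 2
11. p3, 0
12. p3, 1
Accessibility: 0R0, 0R1, 0R2, 1R0, 1R1, 1R2, 2R0, 2R1, 2R2
Branch closes: p3 and not p3 both at 1.
Every branch closes (one shown): valid in S5.
S4-tableau for the negation not (not Box (p2 implies p3) implies Box not Box (p2 implies p3)):
1. not (not Box (p2 implies p3) implies Box not Box (p2 implies p3)), 0
2. not Box (p2 implies p3), 0
3. not Box not Box (p2 implies p3), 0
4. not (p2 implies p3), 1
5. p2, 1
6. not p3, 1
7. Box (p2 implies p3), 2
8. p2 implies p3, 2
9. p3, 2
Accessibility: 0R0, 0R1, 0R2, 1R1, 2R2
Complete open branch: countermodel on an S4-frame, so not valid in S4, nor in K, T (the same frame is also a K-frame and a T-frame).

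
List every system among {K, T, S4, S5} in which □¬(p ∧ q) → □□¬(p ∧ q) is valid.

S4-tableau for the negation ¬(□¬(p ∧ q) → □□¬(p ∧ q)):
1. ¬(□¬(p ∧ q) → □□¬(p ∧ q)), 0
2. □¬(p ∧ q), 0
3. ¬□□¬(p ∧ q), 0
4. ¬(p ∧ q), 0
5. ¬q, 0
6. ¬□¬(p ∧ q), 1
7. ¬(p ∧ q), 1
8. ¬q, 1
9. p ∧ q, 2
10. p, 2
11. q, 2
12. ¬(p ∧ q), 2
13. ¬q, 2
Accessibility: 0R0, 0R1, 0R2, 1R1, 1R2, 2R2
Branch closes: q and ¬q both at 2.
Every branch closes (one shown): valid in S4, hence also in S5 (every theorem of S4 is a theorem of S5).
T-tableau for the negation ¬(□¬(p ∧ q) → □□¬(p ∧ q)):
1. ¬(□¬(p ∧ q) → □□¬(p ∧ q)), 0
2. □¬(p ∧ q), 0
3. ¬□□¬(p ∧ q), 0
4. ¬(p ∧ q), 0
5. ¬q, 0
6. ¬□¬(p ∧ q), 1
7. ¬(p ∧ q), 1
8. ¬q, 1
9. p ∧ q, 2
10. p, 2
11. q, 2
Accessibility: 0R0, 0R1, 1R1, 1R2, 2R2
Complete open branch: countermodel on a T-frame, so not valid in T, nor in K (the same frame is also a K-frame).

S4, S5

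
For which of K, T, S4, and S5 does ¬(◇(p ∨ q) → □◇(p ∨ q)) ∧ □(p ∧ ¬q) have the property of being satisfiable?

K-tableau for the formula:
1. ¬(◇(p ∨ q) → □◇(p ∨ q)) ∧ □(p ∧ ¬q), u
2. ¬(◇(p ∨ q) → □◇(p ∨ q)), u   [∧-rule on 1]
3. □(p ∧ ¬q), u   [∧-rule on 1]
4. ◇(p ∨ q), u   [¬→-rule on 2]
5. ¬□◇(p ∨ q), u   [¬→-rule on 2]
6. p ∨ q, v   [◇-rule on 4: fresh world v, uRv]
7. p ∧ ¬q, v   [□-rule on 3 via uRv]
8. p, v   [∧-rule on 7]
9. ¬q, v   [∧-rule on 7]
10. ¬◇(p ∨ q), w   [¬□-rule on 5: fresh world w, uRw]
11. p ∧ ¬q, w   [□-rule on 3 via uRw]
12. p, w   [∧-rule on 11]
13. ¬q, w   [∧-rule on 11]
Accessibility: uRv, uRw
Complete open branch: satisfiable in K.
T-tableau for the formula:
1. ¬(◇(p ∨ q) → □◇(p ∨ q)) ∧ □(p ∧ ¬q), u
2. ¬(◇(p ∨ q) → □◇(p ∨ q)), u   [∧-rule on 1]
3. □(p ∧ ¬q), u   [∧-rule on 1]
4. ◇(p ∨ q), u   [¬→-rule on 2]
5. ¬□◇(p ∨ q), u   [¬→-rule on 2]
6. p ∧ ¬q, u   [□-rule on 3 via uRu]
7. p, u   [∧-rule on 6]
8. ¬q, u   [∧-rule on 6]
9. p ∨ q, v   [◇-rule on 4: fresh world v, uRv]
10. p ∧ ¬q, v   [□-rule on 3 via uRv]
11. p, v   [∧-rule on 10]
12. ¬q, v   [∧-rule on 10]
13. ¬◇(p ∨ q), w   [¬□-rule on 5: fresh world w, uRw]
14. p ∧ ¬q, w   [□-rule on 3 via uRw]
15. p, w   [∧-rule on 14]
16. ¬q, w   [∧-rule on 14]
17. ¬(p ∨ q), w   [¬◇-rule on 13 via wRw]
18. ¬p, w   [¬∨-rule on 17]
Accessibility: uRu, uRv, uRw, vRv, wRw
Branch closes: p and ¬p both at w.
Every branch closes (one shown): unsatisfiable in T, hence also in S4, S5 (every S4/S5-frame is a T-frame).

K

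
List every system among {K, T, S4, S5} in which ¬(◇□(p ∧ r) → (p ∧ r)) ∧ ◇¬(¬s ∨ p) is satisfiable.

S5-tableau for the formula:
1. ¬(◇□(p ∧ r) → (p ∧ r)) ∧ ◇¬(¬s ∨ p), w0
2. ¬(◇□(p ∧ r) → (p ∧ r)), w0   [∧-rule on 1]
3. ◇¬(¬s ∨ p), w0   [∧-rule on 1]
4. ◇□(p ∧ r), w0   [¬→-rule on 2]
5. ¬(p ∧ r), w0   [¬→-rule on 2]
6. ¬r, w0   [¬∧-rule on 5 (branches; this branch)]
7. ¬(¬s ∨ p), w1   [◇-rule on 3: fresh world w1, w0Rw1]
8. s, w1   [¬∨-rule on 7]
9. ¬p, w1   [¬∨-rule on 7]
10. □(p ∧ r), w2   [◇-rule on 4: fresh world w2, w0Rw2]
11. p ∧ r, w0   [□-rule on 10 via w2Rw0]
12. p, w0   [∧-rule on 11]
13. r, w0   [∧-rule on 11]
Accessibility: w0Rw0, w0Rw1, w0Rw2, w1Rw0, w1Rw1, w1Rw2, w2Rw0, w2Rw1, w2Rw2
Branch closes: r and ¬r both at w0.
Every branch closes (one shown): unsatisfiable in S5.
S4-tableau for the formula:
1. ¬(◇□(p ∧ r) → (p ∧ r)) ∧ ◇¬(¬s ∨ p), w0
2. ¬(◇□(p ∧ r) → (p ∧ r)), w0   [∧-rule on 1]
3. ◇¬(¬s ∨ p), w0   [∧-rule on 1]
4. ◇□(p ∧ r), w0   [¬→-rule on 2]
5. ¬(p ∧ r), w0   [¬→-rule on 2]
6. ¬r, w0   [¬∧-rule on 5 (branches; this branch)]
7. ¬(¬s ∨ p), w1   [◇-rule on 3: fresh world w1, w0Rw1]
8. s, w1   [¬∨-rule on 7]
9. ¬p, w1   [¬∨-rule on 7]
10. □(p ∧ r), w2   [◇-rule on 4: fresh world w2, w0Rw2]
11. p ∧ r, w2   [□-rule on 10 via w2Rw2]
12. p, w2   [∧-rule on 11]
13. r, w2   [∧-rule on 11]
Accessibility: w0Rw0, w0Rw1, w0Rw2, w1Rw1, w2Rw2
Complete open branch: satisfiable in S4, hence also in K, T (this S4-model is also a K-model and a T-model).

K, T, S4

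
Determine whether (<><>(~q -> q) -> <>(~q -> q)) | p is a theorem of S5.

Yes, valid

Tableau for the negation ~((<><>(~q -> q) -> <>(~q -> q)) | p):
1. ~((<><>(~q -> q) -> <>(~q -> q)) | p), w0
2. ~(<><>(~q -> q) -> <>(~q -> q)), w0
3. ~p, w0
4. <><>(~q -> q), w0
5. ~<>(~q -> q), w0
6. ~(~q -> q), w0
7. ~q, w0
8. <>(~q -> q), w1
9. ~(~q -> q), w1
10. ~q, w1
11. ~q -> q, w2
12. ~(~q -> q), w2
13. ~q, w2
14. q, w2
Accessibility: w0Rw0, w0Rw1, w0Rw2, w1Rw0, w1Rw1, w1Rw2, w2Rw0, w2Rw1, w2Rw2
Branch closes: q and ~q both at w2.
Every branch of the negation's tableau closes; the branch above is one of them.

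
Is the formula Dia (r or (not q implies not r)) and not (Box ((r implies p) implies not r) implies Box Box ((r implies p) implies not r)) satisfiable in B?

1. Dia (r or (not q implies not r)) and not (Box ((r implies p) implies not r) implies Box Box ((r implies p) implies not r)), 0
2. Dia (r or (not q implies not r)), 0
3. not (Box ((r implies p) implies not r) implies Box Box ((r implies p) implies not r)), 0
4. Box ((r implies p) implies not r), 0
5. not Box Box ((r implies p) implies not r), 0
6. (r implies p) implies not r, 0
7. not r, 0
8. r or (not q implies not r), 1
9. (r implies p) implies not r, 1
10. not q implies not r, 1
11. not r, 1
12. not Box ((r implies p) implies not r), 2
13. (r implies p) implies not r, 2
14. not r, 2
15. not ((r implies p) implies not r), 3
16. r implies p, 3
17. r, 3
18. p, 3
Accessibility: 0R0, 0R1, 0R2, 1R0, 1R1, 2R0, 2R2, 2R3, 3R2, 3R3

Yes, satisfiable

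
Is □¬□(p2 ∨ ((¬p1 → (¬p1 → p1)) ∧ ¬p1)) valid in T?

Tableau for the negation ¬□¬□(p2 ∨ ((¬p1 → (¬p1 → p1)) ∧ ¬p1)):
1. ¬□¬□(p2 ∨ ((¬p1 → (¬p1 → p1)) ∧ ¬p1)), w0
2. □(p2 ∨ ((¬p1 → (¬p1 → p1)) ∧ ¬p1)), w1   [¬□-rule on 1: fresh world w1, w0Rw1]
3. p2 ∨ ((¬p1 → (¬p1 → p1)) ∧ ¬p1), w1   [□-rule on 2 via w1Rw1]
4. p2, w1   [∨-rule on 3 (branches; this branch)]
Accessibility: w0Rw0, w0Rw1, w1Rw1
The negation has an open branch (countermodel exists).

No, not valid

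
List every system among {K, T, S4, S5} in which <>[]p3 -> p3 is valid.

S5

S5-tableau for the negation ~(<>[]p3 -> p3):
1. ~(<>[]p3 -> p3), w0
2. <>[]p3, w0
3. ~p3, w0
4. []p3, w1
5. p3, w0
Accessibility: w0Rw0, w0Rw1, w1Rw0, w1Rw1
Branch closes: p3 and ~p3 both at w0.
Every branch closes (one shown): valid in S5.
S4-tableau for the negation ~(<>[]p3 -> p3):
1. ~(<>[]p3 -> p3), w0
2. <>[]p3, w0
3. ~p3, w0
4. []p3, w1
5. p3, w1
Accessibility: w0Rw0, w0Rw1, w1Rw1
Complete open branch: countermodel on an S4-frame, so not valid in S4, nor in K, T (the same frame is also a K-frame and a T-frame).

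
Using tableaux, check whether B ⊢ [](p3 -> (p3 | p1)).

Valid

Tableau for the negation ~[](p3 -> (p3 | p1)):
1. ~[](p3 -> (p3 | p1)), 0
2. ~(p3 -> (p3 | p1)), 1   [~[]-rule on 1: fresh world 1, 0R1]
3. p3, 1   [~->-rule on 2]
4. ~(p3 | p1), 1   [~->-rule on 2]
5. ~p3, 1   [~|-rule on 4]
6. ~p1, 1   [~|-rule on 4]
Accessibility: 0R0, 0R1, 1R0, 1R1
Branch closes: p3 and ~p3 both at 1.
All branches of the negation close; one closing branch shown above.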